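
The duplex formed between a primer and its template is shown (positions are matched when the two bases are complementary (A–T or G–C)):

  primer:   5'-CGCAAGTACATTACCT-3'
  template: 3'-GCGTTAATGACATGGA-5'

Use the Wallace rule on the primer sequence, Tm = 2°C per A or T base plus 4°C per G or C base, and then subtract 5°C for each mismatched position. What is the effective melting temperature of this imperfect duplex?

Primer base counts: A=5, T=4, G=2, C=5 → A+T=9, G+C=7
Perfect-match Tm = 2(9) + 4(7) = 18 + 28 = 46°C
Mismatches (positions where the bases are not complementary): 3 (at positions 6, 10, 11)
Effective Tm = 46 − 3×5 = 46 − 15 = 31°C

31°C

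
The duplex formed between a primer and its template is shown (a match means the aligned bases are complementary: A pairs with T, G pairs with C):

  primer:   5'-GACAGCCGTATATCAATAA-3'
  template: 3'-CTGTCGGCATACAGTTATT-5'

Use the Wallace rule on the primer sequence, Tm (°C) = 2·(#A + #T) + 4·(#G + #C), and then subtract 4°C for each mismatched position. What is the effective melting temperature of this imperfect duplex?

48°C

Primer base counts: A=8, T=4, G=3, C=4 → A+T=12, G+C=7
Perfect-match Tm = 2(12) + 4(7) = 24 + 28 = 52°C
Mismatches (positions where the bases are not complementary): 1 (at position 12)
Effective Tm = 52 − 1×4 = 52 − 4 = 48°C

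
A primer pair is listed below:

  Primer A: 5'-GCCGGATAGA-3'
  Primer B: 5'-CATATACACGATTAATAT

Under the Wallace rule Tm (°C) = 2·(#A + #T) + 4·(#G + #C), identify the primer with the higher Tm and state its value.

Primer B, 44°C

Primer A: A+T=4, G+C=6 → Tm = 2(4)+4(6) = 32°C
Primer B: A+T=14, G+C=4 → Tm = 2(14)+4(4) = 44°C
32°C vs 44°C → primer B is higher.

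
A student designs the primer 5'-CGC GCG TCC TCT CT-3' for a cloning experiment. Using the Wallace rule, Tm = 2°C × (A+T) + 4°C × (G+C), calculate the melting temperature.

48°C

C=7, T=4, G=3, A=0
A+T = 4, G+C = 10
Tm = 2×4 + 4×10 = 48°C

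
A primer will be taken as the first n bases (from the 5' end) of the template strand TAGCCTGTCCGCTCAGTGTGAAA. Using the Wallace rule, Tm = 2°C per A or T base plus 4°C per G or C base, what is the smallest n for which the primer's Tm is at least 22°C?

n = 7

First 6 bases: TAGCCT → Tm = 18°C (< 22°C)
First 7 bases: TAGCCTG → Tm = 22°C (≥ 22°C)
Since every base adds ≥2°C, Tm only increases with n, so the threshold is first crossed at n = 7.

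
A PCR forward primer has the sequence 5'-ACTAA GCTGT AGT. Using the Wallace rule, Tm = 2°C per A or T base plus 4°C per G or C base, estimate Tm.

Counting bases: A=4, G=3, T=4, C=2
AT pairs contribute 8, GC pairs contribute 5.
Tm = 2(8) + 4(5) = 16 + 20 = 36°C

36°C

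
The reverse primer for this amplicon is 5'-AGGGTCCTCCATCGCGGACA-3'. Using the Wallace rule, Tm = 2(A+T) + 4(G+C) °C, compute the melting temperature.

T=3, A=4, C=7, G=6
A+T = 7, G+C = 13
Tm = 2×7 + 4×13 = 66°C

66°C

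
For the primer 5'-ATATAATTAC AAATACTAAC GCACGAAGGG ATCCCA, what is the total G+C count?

13

Scanning the sequence gives C=8, G=5, T=7, A=16.
G+C = 5 + 8 = 13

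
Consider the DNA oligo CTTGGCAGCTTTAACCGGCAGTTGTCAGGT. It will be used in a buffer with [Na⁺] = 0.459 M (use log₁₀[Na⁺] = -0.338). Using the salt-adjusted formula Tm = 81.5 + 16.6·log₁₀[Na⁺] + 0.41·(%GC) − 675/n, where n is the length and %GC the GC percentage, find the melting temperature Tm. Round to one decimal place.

Length n = 30. Scanning the sequence gives A=5, C=7, G=9, T=9.
G+C = 16, so %GC = 16/30 × 100 = 53.333%
Salt term: 16.6 × (-0.338) = -5.611
GC term: 0.41 × 53.333 = 21.867; length term: −675/30 = −22.5
Tm = 81.5 + (-5.611) + 21.867 − 22.5 = 75.256 → 75.3°C

75.3°C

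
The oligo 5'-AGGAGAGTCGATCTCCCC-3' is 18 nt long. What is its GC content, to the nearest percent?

61%

Scanning the sequence gives C=6, G=5, T=3, A=4.
G+C = 5 + 6 = 11 out of 18 bases
%GC = 11/18 × 100 = 61.11% ≈ 61%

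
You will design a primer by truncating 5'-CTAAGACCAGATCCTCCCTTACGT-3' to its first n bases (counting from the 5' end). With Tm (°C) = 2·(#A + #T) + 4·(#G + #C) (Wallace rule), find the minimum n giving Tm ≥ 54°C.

n = 18

First 17 bases: CTAAGACCAGATCCTCC → Tm = 52°C (< 54°C)
First 18 bases: CTAAGACCAGATCCTCCC → Tm = 56°C (≥ 54°C)
Each additional base adds 2°C (A/T) or 4°C (G/C), so Tm is non-decreasing in n; n = 18 is the first length to reach 54°C.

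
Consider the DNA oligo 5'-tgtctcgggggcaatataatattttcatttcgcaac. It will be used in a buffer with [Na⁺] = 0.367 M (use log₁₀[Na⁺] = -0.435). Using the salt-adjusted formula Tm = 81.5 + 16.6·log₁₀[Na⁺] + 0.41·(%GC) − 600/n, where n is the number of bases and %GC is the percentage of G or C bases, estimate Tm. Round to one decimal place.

Length n = 36. Base counts: T=13, G=7, C=7, A=9
G+C = 14, so %GC = 14/36 × 100 = 38.889%
Salt term: 16.6 × (-0.435) = -7.221
GC term: 0.41 × 38.889 = 15.944; length term: −600/36 = −16.667
Tm = 81.5 + (-7.221) + 15.944 − 16.667 = 73.556 → 73.6°C

73.6°C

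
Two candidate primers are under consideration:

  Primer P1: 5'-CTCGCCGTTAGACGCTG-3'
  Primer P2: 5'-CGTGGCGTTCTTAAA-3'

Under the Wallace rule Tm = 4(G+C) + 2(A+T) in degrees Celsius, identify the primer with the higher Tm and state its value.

Primer P1, 56°C

Primer P1: A+T=6, G+C=11 → Tm = 2(6)+4(11) = 56°C
Primer P2: A+T=8, G+C=7 → Tm = 2(8)+4(7) = 44°C
56°C vs 44°C → primer P1 is higher.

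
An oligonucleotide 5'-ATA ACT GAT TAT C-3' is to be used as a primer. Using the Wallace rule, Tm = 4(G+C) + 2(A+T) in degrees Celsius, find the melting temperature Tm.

Base counts: A=5, G=1, C=2, T=5
So N_AT = 10 and N_GC = 3.
Tm = 2×10 + 4×3 = 32°C

32°C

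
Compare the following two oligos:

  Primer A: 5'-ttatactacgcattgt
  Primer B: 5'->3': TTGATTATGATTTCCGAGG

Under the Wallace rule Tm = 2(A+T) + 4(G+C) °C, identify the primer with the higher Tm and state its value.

Primer A: A+T=11, G+C=5 → Tm = 2(11)+4(5) = 42°C
Primer B: A+T=12, G+C=7 → Tm = 2(12)+4(7) = 52°C
42°C vs 52°C → primer B is higher.

Primer B, 52°C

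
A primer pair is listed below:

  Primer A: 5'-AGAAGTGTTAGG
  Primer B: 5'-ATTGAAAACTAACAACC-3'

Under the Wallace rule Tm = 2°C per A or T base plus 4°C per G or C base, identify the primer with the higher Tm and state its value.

Primer B, 44°C

Primer A: A+T=7, G+C=5 → Tm = 2(7)+4(5) = 34°C
Primer B: A+T=12, G+C=5 → Tm = 2(12)+4(5) = 44°C
34°C vs 44°C → primer B is higher.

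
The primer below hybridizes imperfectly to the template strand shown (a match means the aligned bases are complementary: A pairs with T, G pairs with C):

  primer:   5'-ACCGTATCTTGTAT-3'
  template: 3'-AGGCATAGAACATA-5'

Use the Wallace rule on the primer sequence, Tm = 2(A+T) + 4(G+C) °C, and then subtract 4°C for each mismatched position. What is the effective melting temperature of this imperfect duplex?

Primer base counts: A=3, T=6, G=2, C=3 → A+T=9, G+C=5
Perfect-match Tm = 2(9) + 4(5) = 18 + 20 = 38°C
Mismatches (positions where the bases are not complementary): 1 (at position 1)
Effective Tm = 38 − 1×4 = 38 − 4 = 34°C

34°C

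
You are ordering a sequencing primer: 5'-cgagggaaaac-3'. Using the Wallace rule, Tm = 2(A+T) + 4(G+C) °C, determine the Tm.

Base counts: C=2, A=5, G=4, T=0
AT pairs contribute 5, GC pairs contribute 6.
Tm = 2×5 + 4×6 = 34°C

34°C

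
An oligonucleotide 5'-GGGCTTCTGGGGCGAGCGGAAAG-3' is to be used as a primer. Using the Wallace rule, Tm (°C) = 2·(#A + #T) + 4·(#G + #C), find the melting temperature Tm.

78°C

Base counts: G=12, C=4, A=4, T=3
A+T = 7, G+C = 16
Tm = 2×7 + 4×16 = 78°C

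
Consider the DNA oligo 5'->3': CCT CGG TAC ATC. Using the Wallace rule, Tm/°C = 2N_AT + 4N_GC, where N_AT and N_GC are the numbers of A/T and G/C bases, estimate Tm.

38°C

Scanning the sequence gives A=2, C=5, T=3, G=2.
A+T = 5, G+C = 7
Tm = 2×5 + 4×7 = 38°C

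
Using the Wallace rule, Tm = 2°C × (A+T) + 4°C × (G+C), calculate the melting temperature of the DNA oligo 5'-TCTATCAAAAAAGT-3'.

Base counts: G=1, A=7, T=4, C=2
So N_AT = 11 and N_GC = 3.
Tm = 2(11) + 4(3) = 22 + 12 = 34°C

34°C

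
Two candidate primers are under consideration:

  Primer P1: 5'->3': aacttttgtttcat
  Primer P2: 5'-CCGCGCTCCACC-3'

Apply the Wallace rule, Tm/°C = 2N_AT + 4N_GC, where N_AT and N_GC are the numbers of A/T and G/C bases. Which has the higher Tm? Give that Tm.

Primer P1: A+T=11, G+C=3 → Tm = 2(11)+4(3) = 34°C
Primer P2: A+T=2, G+C=10 → Tm = 2(2)+4(10) = 44°C
34°C vs 44°C → primer P2 is higher.

Primer P2, 44°C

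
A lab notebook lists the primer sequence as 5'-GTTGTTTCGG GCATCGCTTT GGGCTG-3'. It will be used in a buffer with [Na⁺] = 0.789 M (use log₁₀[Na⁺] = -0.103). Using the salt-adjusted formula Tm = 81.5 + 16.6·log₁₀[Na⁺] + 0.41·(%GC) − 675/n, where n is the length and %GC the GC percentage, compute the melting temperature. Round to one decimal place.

77.5°C

Length n = 26. Scanning the sequence gives T=10, C=5, G=10, A=1.
G+C = 15, so %GC = 15/26 × 100 = 57.692%
Salt term: 16.6 × (-0.103) = -1.71
GC term: 0.41 × 57.692 = 23.654; length term: −675/26 = −25.962
Tm = 81.5 + (-1.71) + 23.654 − 25.962 = 77.482 → 77.5°C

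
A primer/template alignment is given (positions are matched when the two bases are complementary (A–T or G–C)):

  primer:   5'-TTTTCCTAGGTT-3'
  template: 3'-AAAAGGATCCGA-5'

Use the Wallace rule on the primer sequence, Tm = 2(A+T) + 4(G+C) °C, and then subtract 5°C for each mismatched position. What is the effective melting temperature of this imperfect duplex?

27°C

Primer base counts: A=1, T=7, G=2, C=2 → A+T=8, G+C=4
Perfect-match Tm = 2(8) + 4(4) = 16 + 16 = 32°C
Mismatches (positions where the bases are not complementary): 1 (at position 11)
Effective Tm = 32 − 1×5 = 32 − 5 = 27°C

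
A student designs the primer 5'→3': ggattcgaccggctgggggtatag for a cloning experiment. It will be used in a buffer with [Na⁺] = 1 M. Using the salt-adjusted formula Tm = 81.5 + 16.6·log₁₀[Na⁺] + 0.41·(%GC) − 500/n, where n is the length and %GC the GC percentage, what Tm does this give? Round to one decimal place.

86.3°C

Length n = 24. Base counts: C=4, T=5, A=4, G=11
G+C = 15, so %GC = 15/24 × 100 = 62.5%
Salt term: 16.6 × (0) = 0
GC term: 0.41 × 62.5 = 25.625; length term: −500/24 = −20.833
Tm = 81.5 + (0) + 25.625 − 20.833 = 86.292 → 86.3°C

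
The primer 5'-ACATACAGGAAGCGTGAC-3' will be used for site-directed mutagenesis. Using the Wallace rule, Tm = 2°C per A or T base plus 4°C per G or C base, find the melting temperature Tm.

54°C

C=4, G=5, A=7, T=2
So N_AT = 9 and N_GC = 9.
Tm = 2×9 + 4×9 = 54°C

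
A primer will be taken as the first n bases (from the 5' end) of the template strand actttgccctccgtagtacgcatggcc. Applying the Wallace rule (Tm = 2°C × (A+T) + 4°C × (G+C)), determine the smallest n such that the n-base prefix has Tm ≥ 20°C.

First 6 bases: ACTTTG → Tm = 16°C (< 20°C)
First 7 bases: ACTTTGC → Tm = 20°C (≥ 20°C)
Each additional base adds 2°C (A/T) or 4°C (G/C), so Tm is non-decreasing in n; n = 7 is the first length to reach 20°C.

n = 7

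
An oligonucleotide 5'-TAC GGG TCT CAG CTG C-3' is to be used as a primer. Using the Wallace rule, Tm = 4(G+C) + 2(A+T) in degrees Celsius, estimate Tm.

52°C

Base counts: A=2, C=5, G=5, T=4
A+T = 6, G+C = 10
Tm = 4·10 + 2·6 = 40 + 12 = 52°C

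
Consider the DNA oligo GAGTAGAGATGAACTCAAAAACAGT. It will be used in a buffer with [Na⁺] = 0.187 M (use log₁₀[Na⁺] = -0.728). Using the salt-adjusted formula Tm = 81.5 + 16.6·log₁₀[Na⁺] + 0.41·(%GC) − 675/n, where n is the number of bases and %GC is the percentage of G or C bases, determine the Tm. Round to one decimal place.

57.2°C

Length n = 25. Scanning the sequence gives G=6, A=12, T=4, C=3.
G+C = 9, so %GC = 9/25 × 100 = 36%
Salt term: 16.6 × (-0.728) = -12.085
GC term: 0.41 × 36 = 14.76; length term: −675/25 = −27
Tm = 81.5 + (-12.085) + 14.76 − 27 = 57.175 → 57.2°C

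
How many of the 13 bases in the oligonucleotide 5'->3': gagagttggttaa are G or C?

5

Base counts: A=4, G=5, T=4, C=0
Total G or C: 5 + 0 = 5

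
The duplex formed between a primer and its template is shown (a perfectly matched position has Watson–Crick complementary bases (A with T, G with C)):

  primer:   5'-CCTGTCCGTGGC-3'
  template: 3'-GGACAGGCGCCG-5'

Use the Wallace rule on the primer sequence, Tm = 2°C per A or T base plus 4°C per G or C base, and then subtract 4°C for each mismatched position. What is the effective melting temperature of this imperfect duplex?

38°C

Primer base counts: A=0, T=3, G=4, C=5 → A+T=3, G+C=9
Perfect-match Tm = 2(3) + 4(9) = 6 + 36 = 42°C
Mismatches (positions where the bases are not complementary): 1 (at position 9)
Effective Tm = 42 − 1×4 = 42 − 4 = 38°C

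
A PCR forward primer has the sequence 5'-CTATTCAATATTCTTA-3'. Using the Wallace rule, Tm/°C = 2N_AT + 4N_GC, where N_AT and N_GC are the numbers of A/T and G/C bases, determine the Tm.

T=8, C=3, A=5, G=0
AT pairs contribute 13, GC pairs contribute 3.
Tm = 4·3 + 2·13 = 12 + 26 = 38°C

38°C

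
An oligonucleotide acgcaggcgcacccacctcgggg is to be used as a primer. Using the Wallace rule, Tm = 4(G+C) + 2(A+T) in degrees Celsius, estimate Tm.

82°C

Scanning the sequence gives T=1, G=8, A=4, C=10.
A+T = 5, G+C = 18
Tm = 2(5) + 4(18) = 10 + 72 = 82°C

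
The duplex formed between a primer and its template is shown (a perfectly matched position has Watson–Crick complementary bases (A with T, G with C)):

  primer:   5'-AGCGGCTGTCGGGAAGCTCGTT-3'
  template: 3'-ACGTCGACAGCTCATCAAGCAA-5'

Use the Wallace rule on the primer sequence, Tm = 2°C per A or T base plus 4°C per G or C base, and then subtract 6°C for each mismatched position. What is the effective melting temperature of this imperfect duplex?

42°C

Primer base counts: A=3, T=5, G=9, C=5 → A+T=8, G+C=14
Perfect-match Tm = 2(8) + 4(14) = 16 + 56 = 72°C
Mismatches (positions where the bases are not complementary): 5 (at positions 1, 4, 12, 14, 17)
Effective Tm = 72 − 5×6 = 72 − 30 = 42°C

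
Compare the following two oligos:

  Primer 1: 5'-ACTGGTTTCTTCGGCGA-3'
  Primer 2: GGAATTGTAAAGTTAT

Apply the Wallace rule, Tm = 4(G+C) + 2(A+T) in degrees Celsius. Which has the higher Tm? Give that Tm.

Primer 1: A+T=8, G+C=9 → Tm = 2(8)+4(9) = 52°C
Primer 2: A+T=12, G+C=4 → Tm = 2(12)+4(4) = 40°C
52°C vs 40°C → primer 1 is higher.

Primer 1, 52°C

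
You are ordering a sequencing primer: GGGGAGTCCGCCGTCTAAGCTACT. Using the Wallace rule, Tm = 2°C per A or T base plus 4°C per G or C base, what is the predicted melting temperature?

78°C

Counting bases: T=5, A=4, G=8, C=7
AT pairs contribute 9, GC pairs contribute 15.
Tm = 2×9 + 4×15 = 78°C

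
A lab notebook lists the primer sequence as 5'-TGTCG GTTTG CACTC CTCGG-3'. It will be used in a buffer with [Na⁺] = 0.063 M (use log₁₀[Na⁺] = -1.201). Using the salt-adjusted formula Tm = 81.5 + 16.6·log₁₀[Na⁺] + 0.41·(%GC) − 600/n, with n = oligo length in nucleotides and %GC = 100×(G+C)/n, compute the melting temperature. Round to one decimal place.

Length n = 20. Counting bases: T=7, G=6, A=1, C=6
G+C = 12, so %GC = 12/20 × 100 = 60%
Salt term: 16.6 × (-1.201) = -19.937
GC term: 0.41 × 60 = 24.6; length term: −600/20 = −30
Tm = 81.5 + (-19.937) + 24.6 − 30 = 56.163 → 56.2°C

56.2°C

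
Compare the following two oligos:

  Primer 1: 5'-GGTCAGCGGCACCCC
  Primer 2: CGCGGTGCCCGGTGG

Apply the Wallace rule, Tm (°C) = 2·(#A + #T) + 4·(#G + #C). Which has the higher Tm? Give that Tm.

Primer 1: A+T=3, G+C=12 → Tm = 2(3)+4(12) = 54°C
Primer 2: A+T=2, G+C=13 → Tm = 2(2)+4(13) = 56°C
54°C vs 56°C → primer 2 is higher.

Primer 2, 56°C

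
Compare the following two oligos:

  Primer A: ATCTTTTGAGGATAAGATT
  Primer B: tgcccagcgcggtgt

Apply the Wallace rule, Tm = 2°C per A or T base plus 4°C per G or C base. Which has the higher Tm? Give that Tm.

Primer B, 52°C

Primer A: A+T=14, G+C=5 → Tm = 2(14)+4(5) = 48°C
Primer B: A+T=4, G+C=11 → Tm = 2(4)+4(11) = 52°C
48°C vs 52°C → primer B is higher.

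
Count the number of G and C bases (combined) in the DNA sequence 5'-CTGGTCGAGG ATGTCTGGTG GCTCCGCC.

19

Counting bases: A=2, G=11, T=7, C=8
Total G or C: 11 + 8 = 19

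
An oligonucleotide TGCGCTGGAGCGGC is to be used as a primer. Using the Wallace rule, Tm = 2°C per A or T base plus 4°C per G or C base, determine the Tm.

Counting bases: C=4, T=2, A=1, G=7
So N_AT = 3 and N_GC = 11.
Tm = 4·11 + 2·3 = 44 + 6 = 50°C

50°C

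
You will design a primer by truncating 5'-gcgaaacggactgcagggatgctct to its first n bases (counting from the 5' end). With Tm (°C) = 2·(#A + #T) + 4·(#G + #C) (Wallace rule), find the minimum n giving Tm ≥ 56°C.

First 16 bases: GCGAAACGGACTGCAG → Tm = 52°C (< 56°C)
First 17 bases: GCGAAACGGACTGCAGG → Tm = 56°C (≥ 56°C)
Since every base adds ≥2°C, Tm only increases with n, so the threshold is first crossed at n = 17.

n = 17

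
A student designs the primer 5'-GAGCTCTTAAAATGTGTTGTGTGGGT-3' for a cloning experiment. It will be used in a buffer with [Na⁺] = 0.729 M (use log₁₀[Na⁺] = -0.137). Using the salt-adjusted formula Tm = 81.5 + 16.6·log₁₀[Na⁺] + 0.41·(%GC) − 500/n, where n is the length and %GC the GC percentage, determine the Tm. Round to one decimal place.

Length n = 26. Counting bases: C=2, A=5, T=10, G=9
G+C = 11, so %GC = 11/26 × 100 = 42.308%
Salt term: 16.6 × (-0.137) = -2.274
GC term: 0.41 × 42.308 = 17.346; length term: −500/26 = −19.231
Tm = 81.5 + (-2.274) + 17.346 − 19.231 = 77.341 → 77.3°C

77.3°C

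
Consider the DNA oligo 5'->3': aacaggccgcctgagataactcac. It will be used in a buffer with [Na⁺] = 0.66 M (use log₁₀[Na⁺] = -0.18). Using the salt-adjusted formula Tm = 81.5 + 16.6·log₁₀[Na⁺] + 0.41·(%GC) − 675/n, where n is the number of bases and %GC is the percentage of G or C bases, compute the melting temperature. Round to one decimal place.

Length n = 24. Base counts: C=8, A=8, G=5, T=3
G+C = 13, so %GC = 13/24 × 100 = 54.167%
Salt term: 16.6 × (-0.18) = -2.988
GC term: 0.41 × 54.167 = 22.208; length term: −675/24 = −28.125
Tm = 81.5 + (-2.988) + 22.208 − 28.125 = 72.595 → 72.6°C

72.6°C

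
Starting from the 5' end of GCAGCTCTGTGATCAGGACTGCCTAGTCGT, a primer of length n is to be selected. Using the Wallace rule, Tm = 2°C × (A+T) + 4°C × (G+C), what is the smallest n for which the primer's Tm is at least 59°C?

n = 19

First 18 bases: GCAGCTCTGTGATCAGGA → Tm = 56°C (< 59°C)
First 19 bases: GCAGCTCTGTGATCAGGAC → Tm = 60°C (≥ 59°C)
Each additional base adds 2°C (A/T) or 4°C (G/C), so Tm is non-decreasing in n; n = 19 is the first length to reach 59°C.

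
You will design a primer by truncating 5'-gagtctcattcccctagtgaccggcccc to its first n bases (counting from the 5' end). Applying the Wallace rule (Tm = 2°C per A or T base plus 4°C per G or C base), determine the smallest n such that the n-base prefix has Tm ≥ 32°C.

n = 11

First 10 bases: GAGTCTCATT → Tm = 28°C (< 32°C)
First 11 bases: GAGTCTCATTC → Tm = 32°C (≥ 32°C)
Since every base adds ≥2°C, Tm only increases with n, so the threshold is first crossed at n = 11.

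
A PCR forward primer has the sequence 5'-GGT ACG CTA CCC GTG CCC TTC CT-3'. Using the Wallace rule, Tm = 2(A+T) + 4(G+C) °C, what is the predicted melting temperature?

76°C

Base counts: G=5, C=10, T=6, A=2
So N_AT = 8 and N_GC = 15.
Tm = 4·15 + 2·8 = 60 + 16 = 76°C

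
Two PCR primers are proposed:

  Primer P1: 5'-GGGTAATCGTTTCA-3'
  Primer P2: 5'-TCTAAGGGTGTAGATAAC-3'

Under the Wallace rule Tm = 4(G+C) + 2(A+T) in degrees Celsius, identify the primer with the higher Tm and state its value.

Primer P2, 50°C

Primer P1: A+T=8, G+C=6 → Tm = 2(8)+4(6) = 40°C
Primer P2: A+T=11, G+C=7 → Tm = 2(11)+4(7) = 50°C
40°C vs 50°C → primer P2 is higher.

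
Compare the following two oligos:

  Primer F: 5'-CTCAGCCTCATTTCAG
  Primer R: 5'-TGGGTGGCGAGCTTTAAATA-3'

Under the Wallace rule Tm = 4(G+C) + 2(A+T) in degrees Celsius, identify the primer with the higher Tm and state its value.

Primer R, 58°C

Primer F: A+T=8, G+C=8 → Tm = 2(8)+4(8) = 48°C
Primer R: A+T=11, G+C=9 → Tm = 2(11)+4(9) = 58°C
48°C vs 58°C → primer R is higher.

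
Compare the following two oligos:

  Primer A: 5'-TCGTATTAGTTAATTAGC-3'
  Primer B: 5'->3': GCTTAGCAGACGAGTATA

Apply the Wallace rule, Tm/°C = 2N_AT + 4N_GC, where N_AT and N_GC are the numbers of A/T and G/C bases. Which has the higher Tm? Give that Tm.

Primer A: A+T=13, G+C=5 → Tm = 2(13)+4(5) = 46°C
Primer B: A+T=10, G+C=8 → Tm = 2(10)+4(8) = 52°C
46°C vs 52°C → primer B is higher.

Primer B, 52°C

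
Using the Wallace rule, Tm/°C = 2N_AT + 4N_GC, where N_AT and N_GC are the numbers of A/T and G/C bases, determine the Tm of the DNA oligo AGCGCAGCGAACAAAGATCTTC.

Base counts: G=5, T=3, C=6, A=8
So N_AT = 11 and N_GC = 11.
Tm = 2(11) + 4(11) = 22 + 44 = 66°C

66°C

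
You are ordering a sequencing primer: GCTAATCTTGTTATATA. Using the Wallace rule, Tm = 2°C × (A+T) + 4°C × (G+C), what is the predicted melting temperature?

42°C

C=2, G=2, T=8, A=5
AT pairs contribute 13, GC pairs contribute 4.
Tm = 4·4 + 2·13 = 16 + 26 = 42°C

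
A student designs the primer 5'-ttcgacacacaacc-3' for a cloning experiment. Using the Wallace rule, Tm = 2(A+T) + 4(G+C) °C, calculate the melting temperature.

42°C

Scanning the sequence gives A=5, T=2, C=6, G=1.
So N_AT = 7 and N_GC = 7.
Tm = 4·7 + 2·7 = 28 + 14 = 42°C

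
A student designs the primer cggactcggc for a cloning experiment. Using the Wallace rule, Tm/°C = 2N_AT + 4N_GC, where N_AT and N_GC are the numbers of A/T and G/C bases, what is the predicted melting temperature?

Scanning the sequence gives A=1, T=1, C=4, G=4.
AT pairs contribute 2, GC pairs contribute 8.
Tm = 2(2) + 4(8) = 4 + 32 = 36°C

36°C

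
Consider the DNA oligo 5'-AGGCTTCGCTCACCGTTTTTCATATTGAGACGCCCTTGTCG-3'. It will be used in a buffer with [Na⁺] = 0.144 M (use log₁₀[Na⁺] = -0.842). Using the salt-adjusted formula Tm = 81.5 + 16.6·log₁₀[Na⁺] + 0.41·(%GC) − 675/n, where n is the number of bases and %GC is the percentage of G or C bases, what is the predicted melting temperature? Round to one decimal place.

72.1°C

Length n = 41. Counting bases: G=9, A=6, C=12, T=14
G+C = 21, so %GC = 21/41 × 100 = 51.22%
Salt term: 16.6 × (-0.842) = -13.977
GC term: 0.41 × 51.22 = 21; length term: −675/41 = −16.463
Tm = 81.5 + (-13.977) + 21 − 16.463 = 72.06 → 72.1°C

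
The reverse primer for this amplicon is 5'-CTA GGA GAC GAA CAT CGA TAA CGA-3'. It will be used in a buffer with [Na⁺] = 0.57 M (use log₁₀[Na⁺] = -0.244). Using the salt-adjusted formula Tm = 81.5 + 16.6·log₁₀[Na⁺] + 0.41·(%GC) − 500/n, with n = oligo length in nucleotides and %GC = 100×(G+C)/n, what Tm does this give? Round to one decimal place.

75.4°C

Length n = 24. T=3, G=6, A=10, C=5
G+C = 11, so %GC = 11/24 × 100 = 45.833%
Salt term: 16.6 × (-0.244) = -4.05
GC term: 0.41 × 45.833 = 18.792; length term: −500/24 = −20.833
Tm = 81.5 + (-4.05) + 18.792 − 20.833 = 75.409 → 75.4°C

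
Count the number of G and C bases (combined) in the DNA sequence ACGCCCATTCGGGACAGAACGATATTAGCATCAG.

Scanning the sequence gives G=8, T=6, C=9, A=11.
G+C = 8 + 9 = 17

17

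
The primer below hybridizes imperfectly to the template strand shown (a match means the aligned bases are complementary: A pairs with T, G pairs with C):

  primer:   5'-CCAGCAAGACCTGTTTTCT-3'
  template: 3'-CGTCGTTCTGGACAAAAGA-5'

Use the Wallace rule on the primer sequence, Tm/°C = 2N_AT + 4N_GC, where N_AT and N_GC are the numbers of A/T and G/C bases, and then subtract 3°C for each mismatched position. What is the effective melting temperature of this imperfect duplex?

Primer base counts: A=4, T=6, G=3, C=6 → A+T=10, G+C=9
Perfect-match Tm = 2(10) + 4(9) = 20 + 36 = 56°C
Mismatches (positions where the bases are not complementary): 1 (at position 1)
Effective Tm = 56 − 1×3 = 56 − 3 = 53°C

53°C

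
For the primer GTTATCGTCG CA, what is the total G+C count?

Base counts: C=3, T=4, G=3, A=2
G+C = 3 + 3 = 6

6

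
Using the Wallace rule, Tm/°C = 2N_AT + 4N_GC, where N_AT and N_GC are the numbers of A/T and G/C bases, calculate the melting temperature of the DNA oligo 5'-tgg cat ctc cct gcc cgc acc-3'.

A=2, T=4, G=4, C=11
AT pairs contribute 6, GC pairs contribute 15.
Tm = 4·15 + 2·6 = 60 + 12 = 72°C

72°C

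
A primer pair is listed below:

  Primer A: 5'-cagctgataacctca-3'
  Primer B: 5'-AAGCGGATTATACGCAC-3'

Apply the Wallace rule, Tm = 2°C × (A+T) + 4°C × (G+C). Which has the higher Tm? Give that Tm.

Primer A: A+T=8, G+C=7 → Tm = 2(8)+4(7) = 44°C
Primer B: A+T=9, G+C=8 → Tm = 2(9)+4(8) = 50°C
44°C vs 50°C → primer B is higher.

Primer B, 50°C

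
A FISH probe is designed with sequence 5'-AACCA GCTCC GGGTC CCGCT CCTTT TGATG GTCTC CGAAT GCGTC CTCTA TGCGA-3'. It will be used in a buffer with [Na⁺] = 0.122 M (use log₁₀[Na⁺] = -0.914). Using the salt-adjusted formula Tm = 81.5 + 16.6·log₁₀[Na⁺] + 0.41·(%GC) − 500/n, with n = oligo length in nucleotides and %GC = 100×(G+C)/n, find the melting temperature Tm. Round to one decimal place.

81.1°C

Length n = 55. T=15, A=8, G=13, C=19
G+C = 32, so %GC = 32/55 × 100 = 58.182%
Salt term: 16.6 × (-0.914) = -15.172
GC term: 0.41 × 58.182 = 23.855; length term: −500/55 = −9.091
Tm = 81.5 + (-15.172) + 23.855 − 9.091 = 81.092 → 81.1°C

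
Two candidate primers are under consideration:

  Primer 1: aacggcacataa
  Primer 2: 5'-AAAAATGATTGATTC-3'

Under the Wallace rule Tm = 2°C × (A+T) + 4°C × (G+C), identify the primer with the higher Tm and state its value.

Primer 1: A+T=7, G+C=5 → Tm = 2(7)+4(5) = 34°C
Primer 2: A+T=12, G+C=3 → Tm = 2(12)+4(3) = 36°C
34°C vs 36°C → primer 2 is higher.

Primer 2, 36°C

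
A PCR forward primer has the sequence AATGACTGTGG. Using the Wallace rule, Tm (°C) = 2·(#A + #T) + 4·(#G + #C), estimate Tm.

Scanning the sequence gives A=3, C=1, G=4, T=3.
A+T = 6, G+C = 5
Tm = 2×6 + 4×5 = 32°C

32°C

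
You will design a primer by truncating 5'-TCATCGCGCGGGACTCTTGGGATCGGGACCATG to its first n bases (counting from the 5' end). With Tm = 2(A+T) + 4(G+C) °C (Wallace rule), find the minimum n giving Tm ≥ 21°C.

n = 7

First 6 bases: TCATCG → Tm = 18°C (< 21°C)
First 7 bases: TCATCGC → Tm = 22°C (≥ 21°C)
Each additional base adds 2°C (A/T) or 4°C (G/C), so Tm is non-decreasing in n; n = 7 is the first length to reach 21°C.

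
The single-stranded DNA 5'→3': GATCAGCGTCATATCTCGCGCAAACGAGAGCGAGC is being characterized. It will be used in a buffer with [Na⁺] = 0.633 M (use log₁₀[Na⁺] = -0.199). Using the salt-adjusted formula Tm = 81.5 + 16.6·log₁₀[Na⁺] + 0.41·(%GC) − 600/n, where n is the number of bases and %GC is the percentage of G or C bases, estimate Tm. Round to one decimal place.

84.5°C

Length n = 35. A=10, G=10, T=5, C=10
G+C = 20, so %GC = 20/35 × 100 = 57.143%
Salt term: 16.6 × (-0.199) = -3.303
GC term: 0.41 × 57.143 = 23.429; length term: −600/35 = −17.143
Tm = 81.5 + (-3.303) + 23.429 − 17.143 = 84.483 → 84.5°C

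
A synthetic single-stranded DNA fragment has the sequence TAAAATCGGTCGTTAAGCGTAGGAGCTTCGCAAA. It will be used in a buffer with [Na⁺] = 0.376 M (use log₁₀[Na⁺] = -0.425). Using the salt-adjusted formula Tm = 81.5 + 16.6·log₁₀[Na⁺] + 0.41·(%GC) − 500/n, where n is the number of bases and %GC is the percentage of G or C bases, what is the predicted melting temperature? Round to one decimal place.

Length n = 34. Base counts: C=6, G=9, T=8, A=11
G+C = 15, so %GC = 15/34 × 100 = 44.118%
Salt term: 16.6 × (-0.425) = -7.055
GC term: 0.41 × 44.118 = 18.088; length term: −500/34 = −14.706
Tm = 81.5 + (-7.055) + 18.088 − 14.706 = 77.827 → 77.8°C

77.8°C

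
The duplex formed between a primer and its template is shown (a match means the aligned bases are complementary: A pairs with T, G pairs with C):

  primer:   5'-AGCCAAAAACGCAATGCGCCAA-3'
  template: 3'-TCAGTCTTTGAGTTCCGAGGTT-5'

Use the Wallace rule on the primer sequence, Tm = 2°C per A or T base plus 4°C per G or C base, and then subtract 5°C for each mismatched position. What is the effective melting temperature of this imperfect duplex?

41°C

Primer base counts: A=10, T=1, G=4, C=7 → A+T=11, G+C=11
Perfect-match Tm = 2(11) + 4(11) = 22 + 44 = 66°C
Mismatches (positions where the bases are not complementary): 5 (at positions 3, 6, 11, 15, 18)
Effective Tm = 66 − 5×5 = 66 − 25 = 41°C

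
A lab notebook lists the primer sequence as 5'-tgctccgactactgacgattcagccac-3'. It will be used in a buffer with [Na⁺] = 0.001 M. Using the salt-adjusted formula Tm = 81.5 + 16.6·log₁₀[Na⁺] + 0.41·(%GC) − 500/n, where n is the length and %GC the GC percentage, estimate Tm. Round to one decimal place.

36.0°C

Length n = 27. Scanning the sequence gives T=6, A=6, C=10, G=5.
G+C = 15, so %GC = 15/27 × 100 = 55.556%
Salt term: 16.6 × (-3) = -49.8
GC term: 0.41 × 55.556 = 22.778; length term: −500/27 = −18.519
Tm = 81.5 + (-49.8) + 22.778 − 18.519 = 35.959 → 36.0°C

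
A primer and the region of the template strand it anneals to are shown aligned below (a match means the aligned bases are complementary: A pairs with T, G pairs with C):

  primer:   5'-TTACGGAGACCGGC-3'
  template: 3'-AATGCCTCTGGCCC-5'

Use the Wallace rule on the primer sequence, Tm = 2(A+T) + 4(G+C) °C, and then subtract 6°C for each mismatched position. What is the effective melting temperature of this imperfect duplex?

Primer base counts: A=3, T=2, G=5, C=4 → A+T=5, G+C=9
Perfect-match Tm = 2(5) + 4(9) = 10 + 36 = 46°C
Mismatches (positions where the bases are not complementary): 1 (at position 14)
Effective Tm = 46 − 1×6 = 46 − 6 = 40°C

40°C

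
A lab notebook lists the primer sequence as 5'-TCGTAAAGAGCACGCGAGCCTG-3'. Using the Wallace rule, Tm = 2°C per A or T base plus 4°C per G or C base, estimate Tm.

70°C

Scanning the sequence gives A=6, C=6, T=3, G=7.
A+T = 9, G+C = 13
Tm = 2(9) + 4(13) = 18 + 52 = 70°C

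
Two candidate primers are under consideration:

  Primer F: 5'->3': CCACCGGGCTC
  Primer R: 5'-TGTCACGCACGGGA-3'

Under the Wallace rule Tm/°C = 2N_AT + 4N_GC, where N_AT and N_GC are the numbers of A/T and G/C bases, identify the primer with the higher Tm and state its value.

Primer F: A+T=2, G+C=9 → Tm = 2(2)+4(9) = 40°C
Primer R: A+T=5, G+C=9 → Tm = 2(5)+4(9) = 46°C
40°C vs 46°C → primer R is higher.

Primer R, 46°C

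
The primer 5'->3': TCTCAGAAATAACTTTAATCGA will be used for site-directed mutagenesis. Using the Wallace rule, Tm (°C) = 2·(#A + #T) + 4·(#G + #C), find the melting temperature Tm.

T=7, G=2, A=9, C=4
A+T = 16, G+C = 6
Tm = 2×16 + 4×6 = 56°C

56°C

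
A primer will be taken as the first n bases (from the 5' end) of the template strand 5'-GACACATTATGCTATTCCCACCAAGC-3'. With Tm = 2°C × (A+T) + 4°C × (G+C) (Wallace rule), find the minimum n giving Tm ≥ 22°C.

n = 8

First 7 bases: GACACAT → Tm = 20°C (< 22°C)
First 8 bases: GACACATT → Tm = 22°C (≥ 22°C)
Each additional base adds 2°C (A/T) or 4°C (G/C), so Tm is non-decreasing in n; n = 8 is the first length to reach 22°C.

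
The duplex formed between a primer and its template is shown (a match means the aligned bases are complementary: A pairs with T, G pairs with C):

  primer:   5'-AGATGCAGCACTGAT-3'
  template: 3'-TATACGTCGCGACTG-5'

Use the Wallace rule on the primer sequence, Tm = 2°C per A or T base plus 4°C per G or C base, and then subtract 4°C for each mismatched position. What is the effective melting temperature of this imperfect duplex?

32°C

Primer base counts: A=5, T=3, G=4, C=3 → A+T=8, G+C=7
Perfect-match Tm = 2(8) + 4(7) = 16 + 28 = 44°C
Mismatches (positions where the bases are not complementary): 3 (at positions 2, 10, 15)
Effective Tm = 44 − 3×4 = 44 − 12 = 32°C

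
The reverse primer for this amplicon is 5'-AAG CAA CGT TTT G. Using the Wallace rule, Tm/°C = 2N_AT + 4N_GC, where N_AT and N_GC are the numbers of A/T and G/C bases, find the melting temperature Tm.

36°C

Base counts: C=2, T=4, A=4, G=3
AT pairs contribute 8, GC pairs contribute 5.
Tm = 4·5 + 2·8 = 20 + 16 = 36°C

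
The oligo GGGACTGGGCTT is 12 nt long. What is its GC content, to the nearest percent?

G=6, A=1, T=3, C=2
G+C = 6 + 2 = 8 out of 12 bases
%GC = 8/12 × 100 = 66.67% ≈ 67%

67%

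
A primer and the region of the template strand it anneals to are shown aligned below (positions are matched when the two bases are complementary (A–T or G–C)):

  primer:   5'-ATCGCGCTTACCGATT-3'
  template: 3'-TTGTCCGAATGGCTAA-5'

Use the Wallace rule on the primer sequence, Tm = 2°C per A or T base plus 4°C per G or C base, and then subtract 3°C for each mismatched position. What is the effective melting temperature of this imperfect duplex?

Primer base counts: A=3, T=5, G=3, C=5 → A+T=8, G+C=8
Perfect-match Tm = 2(8) + 4(8) = 16 + 32 = 48°C
Mismatches (positions where the bases are not complementary): 3 (at positions 2, 4, 5)
Effective Tm = 48 − 3×3 = 48 − 9 = 39°C

39°C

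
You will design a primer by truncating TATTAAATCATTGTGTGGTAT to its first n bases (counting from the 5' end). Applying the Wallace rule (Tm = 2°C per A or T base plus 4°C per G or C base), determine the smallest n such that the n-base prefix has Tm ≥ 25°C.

n = 12

First 11 bases: TATTAAATCAT → Tm = 24°C (< 25°C)
First 12 bases: TATTAAATCATT → Tm = 26°C (≥ 25°C)
Since every base adds ≥2°C, Tm only increases with n, so the threshold is first crossed at n = 12.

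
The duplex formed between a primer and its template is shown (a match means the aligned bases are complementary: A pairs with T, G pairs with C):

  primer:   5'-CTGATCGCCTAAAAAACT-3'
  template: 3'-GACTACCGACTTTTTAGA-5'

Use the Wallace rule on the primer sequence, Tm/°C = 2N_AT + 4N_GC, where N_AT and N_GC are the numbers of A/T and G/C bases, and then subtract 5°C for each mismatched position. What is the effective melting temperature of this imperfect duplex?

Primer base counts: A=7, T=4, G=2, C=5 → A+T=11, G+C=7
Perfect-match Tm = 2(11) + 4(7) = 22 + 28 = 50°C
Mismatches (positions where the bases are not complementary): 4 (at positions 6, 9, 10, 16)
Effective Tm = 50 − 4×5 = 50 − 20 = 30°C

30°C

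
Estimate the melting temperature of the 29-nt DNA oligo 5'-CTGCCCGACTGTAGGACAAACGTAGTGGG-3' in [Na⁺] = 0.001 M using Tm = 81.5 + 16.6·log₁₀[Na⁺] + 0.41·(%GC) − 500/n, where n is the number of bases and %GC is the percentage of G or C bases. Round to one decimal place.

38.5°C

Length n = 29. Scanning the sequence gives T=5, C=7, G=10, A=7.
G+C = 17, so %GC = 17/29 × 100 = 58.621%
Salt term: 16.6 × (-3) = -49.8
GC term: 0.41 × 58.621 = 24.035; length term: −500/29 = −17.241
Tm = 81.5 + (-49.8) + 24.035 − 17.241 = 38.494 → 38.5°C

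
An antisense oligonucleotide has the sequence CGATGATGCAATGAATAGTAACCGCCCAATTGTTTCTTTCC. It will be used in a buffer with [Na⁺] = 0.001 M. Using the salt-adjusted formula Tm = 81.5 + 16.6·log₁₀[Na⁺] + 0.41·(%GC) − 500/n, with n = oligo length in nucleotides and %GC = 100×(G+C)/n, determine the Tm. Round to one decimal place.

36.5°C

Length n = 41. Counting bases: G=7, A=11, C=10, T=13
G+C = 17, so %GC = 17/41 × 100 = 41.463%
Salt term: 16.6 × (-3) = -49.8
GC term: 0.41 × 41.463 = 17; length term: −500/41 = −12.195
Tm = 81.5 + (-49.8) + 17 − 12.195 = 36.505 → 36.5°C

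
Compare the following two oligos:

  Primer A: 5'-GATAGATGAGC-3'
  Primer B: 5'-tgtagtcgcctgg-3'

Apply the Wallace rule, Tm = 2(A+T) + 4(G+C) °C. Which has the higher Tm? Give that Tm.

Primer B, 42°C

Primer A: A+T=6, G+C=5 → Tm = 2(6)+4(5) = 32°C
Primer B: A+T=5, G+C=8 → Tm = 2(5)+4(8) = 42°C
32°C vs 42°C → primer B is higher.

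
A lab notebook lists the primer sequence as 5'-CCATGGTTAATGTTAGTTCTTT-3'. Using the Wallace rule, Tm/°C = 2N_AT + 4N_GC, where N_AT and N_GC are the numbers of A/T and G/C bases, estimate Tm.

Base counts: T=11, G=4, A=4, C=3
So N_AT = 15 and N_GC = 7.
Tm = 4·7 + 2·15 = 28 + 30 = 58°C

58°C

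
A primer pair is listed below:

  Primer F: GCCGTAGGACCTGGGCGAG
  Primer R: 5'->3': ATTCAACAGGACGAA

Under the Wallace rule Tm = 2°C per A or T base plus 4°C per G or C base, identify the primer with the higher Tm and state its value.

Primer F, 66°C

Primer F: A+T=5, G+C=14 → Tm = 2(5)+4(14) = 66°C
Primer R: A+T=9, G+C=6 → Tm = 2(9)+4(6) = 42°C
66°C vs 42°C → primer F is higher.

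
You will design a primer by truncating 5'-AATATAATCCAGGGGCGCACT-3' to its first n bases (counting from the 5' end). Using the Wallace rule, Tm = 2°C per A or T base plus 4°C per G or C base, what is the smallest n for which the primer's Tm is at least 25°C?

First 10 bases: AATATAATCC → Tm = 24°C (< 25°C)
First 11 bases: AATATAATCCA → Tm = 26°C (≥ 25°C)
Since every base adds ≥2°C, Tm only increases with n, so the threshold is first crossed at n = 11.

n = 11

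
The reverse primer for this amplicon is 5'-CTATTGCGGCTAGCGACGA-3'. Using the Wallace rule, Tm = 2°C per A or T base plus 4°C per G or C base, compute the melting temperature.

60°C

Base counts: A=4, C=5, T=4, G=6
AT pairs contribute 8, GC pairs contribute 11.
Tm = 2×8 + 4×11 = 60°C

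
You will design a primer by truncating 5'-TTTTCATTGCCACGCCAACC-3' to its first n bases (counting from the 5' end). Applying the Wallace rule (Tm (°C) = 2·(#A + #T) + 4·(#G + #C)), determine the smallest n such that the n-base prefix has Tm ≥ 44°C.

n = 15

First 14 bases: TTTTCATTGCCACG → Tm = 40°C (< 44°C)
First 15 bases: TTTTCATTGCCACGC → Tm = 44°C (≥ 44°C)
Since every base adds ≥2°C, Tm only increases with n, so the threshold is first crossed at n = 15.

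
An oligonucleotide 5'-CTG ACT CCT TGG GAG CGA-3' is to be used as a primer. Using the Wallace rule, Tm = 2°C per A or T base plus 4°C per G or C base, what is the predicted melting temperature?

Base counts: T=4, G=6, A=3, C=5
A+T = 7, G+C = 11
Tm = 4·11 + 2·7 = 44 + 14 = 58°C

58°C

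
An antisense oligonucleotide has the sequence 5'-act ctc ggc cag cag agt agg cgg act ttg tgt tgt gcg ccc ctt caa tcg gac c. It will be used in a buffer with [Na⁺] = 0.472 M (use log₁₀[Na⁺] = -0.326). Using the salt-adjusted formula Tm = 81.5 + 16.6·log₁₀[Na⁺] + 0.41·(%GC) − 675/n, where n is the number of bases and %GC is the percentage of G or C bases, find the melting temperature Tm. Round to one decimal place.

88.4°C

Length n = 55. Counting bases: C=17, A=9, T=13, G=16
G+C = 33, so %GC = 33/55 × 100 = 60%
Salt term: 16.6 × (-0.326) = -5.412
GC term: 0.41 × 60 = 24.6; length term: −675/55 = −12.273
Tm = 81.5 + (-5.412) + 24.6 − 12.273 = 88.415 → 88.4°C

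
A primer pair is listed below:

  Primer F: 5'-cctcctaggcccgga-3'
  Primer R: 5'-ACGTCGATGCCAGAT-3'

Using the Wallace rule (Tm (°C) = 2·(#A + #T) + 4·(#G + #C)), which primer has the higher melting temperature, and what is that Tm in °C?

Primer F: A+T=4, G+C=11 → Tm = 2(4)+4(11) = 52°C
Primer R: A+T=7, G+C=8 → Tm = 2(7)+4(8) = 46°C
52°C vs 46°C → primer F is higher.

Primer F, 52°C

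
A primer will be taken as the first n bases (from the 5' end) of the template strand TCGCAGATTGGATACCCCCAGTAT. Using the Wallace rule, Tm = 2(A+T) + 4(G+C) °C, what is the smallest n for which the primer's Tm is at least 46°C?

n = 16

First 15 bases: TCGCAGATTGGATAC → Tm = 44°C (< 46°C)
First 16 bases: TCGCAGATTGGATACC → Tm = 48°C (≥ 46°C)
Each additional base adds 2°C (A/T) or 4°C (G/C), so Tm is non-decreasing in n; n = 16 is the first length to reach 46°C.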